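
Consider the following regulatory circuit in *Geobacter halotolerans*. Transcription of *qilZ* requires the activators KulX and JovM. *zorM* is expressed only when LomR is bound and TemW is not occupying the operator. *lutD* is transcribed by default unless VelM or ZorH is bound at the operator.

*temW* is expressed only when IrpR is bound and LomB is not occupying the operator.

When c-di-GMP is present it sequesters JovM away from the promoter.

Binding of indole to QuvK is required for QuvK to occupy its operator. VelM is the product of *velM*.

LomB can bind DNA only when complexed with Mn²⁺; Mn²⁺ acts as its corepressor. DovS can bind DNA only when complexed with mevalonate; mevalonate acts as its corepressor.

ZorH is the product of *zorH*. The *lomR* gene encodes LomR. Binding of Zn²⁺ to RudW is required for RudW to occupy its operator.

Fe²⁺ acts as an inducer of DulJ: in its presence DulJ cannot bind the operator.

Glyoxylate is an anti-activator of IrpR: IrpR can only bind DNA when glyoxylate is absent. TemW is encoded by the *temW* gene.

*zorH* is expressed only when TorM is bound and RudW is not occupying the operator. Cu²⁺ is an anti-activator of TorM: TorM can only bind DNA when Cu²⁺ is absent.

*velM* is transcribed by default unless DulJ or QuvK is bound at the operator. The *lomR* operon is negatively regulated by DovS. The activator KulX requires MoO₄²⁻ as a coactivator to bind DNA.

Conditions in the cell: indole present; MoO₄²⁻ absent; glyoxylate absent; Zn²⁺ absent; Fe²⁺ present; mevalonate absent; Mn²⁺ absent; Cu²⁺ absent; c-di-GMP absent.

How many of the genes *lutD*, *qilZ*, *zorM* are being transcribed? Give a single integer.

0

Fe²⁺ is present, so DulJ is inactive.
Indole is present, so QuvK is active.
With repressor QuvK bound, *velM* is not transcribed.
So VelM is not produced.
Zn²⁺ is absent, so RudW is inactive.
Cu²⁺ is absent, so TorM is active.
No repressor is bound and TorM is active, so *zorH* is transcribed.
So ZorH is produced and active.
With repressor ZorH bound, *lutD* is not transcribed.
→ *lutD* is OFF.
MoO₄²⁻ is absent, so KulX is inactive.
c-di-GMP is absent, so JovM is active.
Required activator KulX is absent, so *qilZ* is not transcribed.
→ *qilZ* is OFF.
Mevalonate is absent, so DovS is inactive.
With no repressor bound, *lomR* is transcribed.
So LomR is produced and active.
Glyoxylate is absent, so IrpR is active.
Mn²⁺ is absent, so LomB is inactive.
No repressor is bound and IrpR is active, so *temW* is transcribed.
So TemW is produced and active.
With repressor TemW bound, *zorM* is not transcribed.
→ *zorM* is OFF.
0 of the 3 genes are transcribed.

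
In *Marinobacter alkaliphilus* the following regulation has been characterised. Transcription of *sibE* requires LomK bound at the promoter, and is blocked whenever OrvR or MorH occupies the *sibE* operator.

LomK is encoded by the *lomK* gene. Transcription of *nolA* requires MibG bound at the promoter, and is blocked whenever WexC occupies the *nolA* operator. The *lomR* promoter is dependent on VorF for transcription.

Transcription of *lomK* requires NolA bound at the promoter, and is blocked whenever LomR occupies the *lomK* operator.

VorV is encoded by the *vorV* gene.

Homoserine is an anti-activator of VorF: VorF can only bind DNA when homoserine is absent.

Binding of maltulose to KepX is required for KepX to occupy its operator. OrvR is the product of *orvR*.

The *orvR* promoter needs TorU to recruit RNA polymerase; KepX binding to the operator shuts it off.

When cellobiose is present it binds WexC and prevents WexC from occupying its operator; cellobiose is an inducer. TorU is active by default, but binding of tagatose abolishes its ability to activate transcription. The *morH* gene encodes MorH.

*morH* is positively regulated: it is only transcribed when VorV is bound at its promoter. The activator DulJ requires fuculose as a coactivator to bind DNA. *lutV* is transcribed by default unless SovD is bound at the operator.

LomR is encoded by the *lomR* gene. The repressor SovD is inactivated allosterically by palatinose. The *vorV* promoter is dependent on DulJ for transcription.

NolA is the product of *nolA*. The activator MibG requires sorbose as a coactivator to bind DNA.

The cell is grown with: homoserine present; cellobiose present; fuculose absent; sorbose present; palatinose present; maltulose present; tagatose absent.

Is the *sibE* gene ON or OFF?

Homoserine is present, so VorF is inactive.
Required activator VorF is absent, so *lomR* is not transcribed.
So LomR is not produced.
Cellobiose is present, so WexC is inactive.
Sorbose is present, so MibG is active.
No repressor is bound and MibG is active, so *nolA* is transcribed.
So NolA is produced and active.
No repressor is bound and NolA is active, so *lomK* is transcribed.
So LomK is produced and active.
Maltulose is present, so KepX is active.
Tagatose is absent, so TorU is active.
With repressor KepX bound, *orvR* is not transcribed.
So OrvR is not produced.
Fuculose is absent, so DulJ is inactive.
Required activator DulJ is absent, so *vorV* is not transcribed.
So VorV is not produced.
Required activator VorV is absent, so *morH* is not transcribed.
So MorH is not produced.
No repressor is bound and LomK is active, so *sibE* is transcribed.

ON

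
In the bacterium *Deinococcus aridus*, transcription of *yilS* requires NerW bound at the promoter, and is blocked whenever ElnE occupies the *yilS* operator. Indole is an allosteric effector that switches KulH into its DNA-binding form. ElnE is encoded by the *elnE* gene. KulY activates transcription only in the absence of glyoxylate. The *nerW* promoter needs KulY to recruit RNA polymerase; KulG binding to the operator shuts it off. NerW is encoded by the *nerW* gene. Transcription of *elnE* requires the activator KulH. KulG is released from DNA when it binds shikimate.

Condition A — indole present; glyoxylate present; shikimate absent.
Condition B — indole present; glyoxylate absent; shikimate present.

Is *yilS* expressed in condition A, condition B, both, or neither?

Condition A:
Indole is present, so KulH is active.
No repressor is bound and KulH is active, so *elnE* is transcribed.
So ElnE is produced and active.
Glyoxylate is present, so KulY is inactive.
Shikimate is absent, so KulG is active.
With repressor KulG bound, *nerW* is not transcribed.
So NerW is not produced.
With repressor ElnE bound, *yilS* is not transcribed.
→ *yilS* is OFF in A.
Condition B:
Indole is present, so KulH is active.
No repressor is bound and KulH is active, so *elnE* is transcribed.
So ElnE is produced and active.
Glyoxylate is absent, so KulY is active.
Shikimate is present, so KulG is inactive.
No repressor is bound and KulY is active, so *nerW* is transcribed.
So NerW is produced and active.
With repressor ElnE bound, *yilS* is not transcribed.
→ *yilS* is OFF in B.

neither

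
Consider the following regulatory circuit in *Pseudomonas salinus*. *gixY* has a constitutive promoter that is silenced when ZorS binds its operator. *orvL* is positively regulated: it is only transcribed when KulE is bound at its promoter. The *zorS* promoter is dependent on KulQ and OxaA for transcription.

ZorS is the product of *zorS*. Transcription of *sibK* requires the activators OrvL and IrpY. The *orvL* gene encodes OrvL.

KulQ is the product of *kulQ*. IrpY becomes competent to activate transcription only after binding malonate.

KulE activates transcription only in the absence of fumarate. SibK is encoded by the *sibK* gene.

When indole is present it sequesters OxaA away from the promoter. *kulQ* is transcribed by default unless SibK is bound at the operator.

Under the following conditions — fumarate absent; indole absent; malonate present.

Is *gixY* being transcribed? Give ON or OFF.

Fumarate is absent, so KulE is active.
No repressor is bound and KulE is active, so *orvL* is transcribed.
So OrvL is produced and active.
Malonate is present, so IrpY is active.
No repressor is bound and OrvL and IrpY are active, so *sibK* is transcribed.
So SibK is produced and active.
With repressor SibK bound, *kulQ* is not transcribed.
So KulQ is not produced.
Indole is absent, so OxaA is active.
Required activator KulQ is absent, so *zorS* is not transcribed.
So ZorS is not produced.
With no repressor bound, *gixY* is transcribed.

ON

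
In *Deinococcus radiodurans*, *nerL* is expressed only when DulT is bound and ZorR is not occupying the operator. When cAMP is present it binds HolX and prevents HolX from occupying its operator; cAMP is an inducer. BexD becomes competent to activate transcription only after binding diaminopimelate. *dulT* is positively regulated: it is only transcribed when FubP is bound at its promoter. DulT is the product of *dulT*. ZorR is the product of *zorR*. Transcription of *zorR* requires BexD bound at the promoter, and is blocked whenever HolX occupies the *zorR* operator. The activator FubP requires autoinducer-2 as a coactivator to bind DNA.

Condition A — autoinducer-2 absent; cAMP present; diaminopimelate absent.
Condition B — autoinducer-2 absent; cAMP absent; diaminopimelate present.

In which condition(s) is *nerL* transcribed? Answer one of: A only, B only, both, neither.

Condition A:
Autoinducer-2 is absent, so FubP is inactive.
Required activator FubP is absent, so *dulT* is not transcribed.
So DulT is not produced.
cAMP is present, so HolX is inactive.
Diaminopimelate is absent, so BexD is inactive.
Required activator BexD is absent, so *zorR* is not transcribed.
So ZorR is not produced.
Required activator DulT is absent, so *nerL* is not transcribed.
→ *nerL* is OFF in A.
Condition B:
Autoinducer-2 is absent, so FubP is inactive.
Required activator FubP is absent, so *dulT* is not transcribed.
So DulT is not produced.
cAMP is absent, so HolX is active.
Diaminopimelate is present, so BexD is active.
With repressor HolX bound, *zorR* is not transcribed.
So ZorR is not produced.
Required activator DulT is absent, so *nerL* is not transcribed.
→ *nerL* is OFF in B.

neither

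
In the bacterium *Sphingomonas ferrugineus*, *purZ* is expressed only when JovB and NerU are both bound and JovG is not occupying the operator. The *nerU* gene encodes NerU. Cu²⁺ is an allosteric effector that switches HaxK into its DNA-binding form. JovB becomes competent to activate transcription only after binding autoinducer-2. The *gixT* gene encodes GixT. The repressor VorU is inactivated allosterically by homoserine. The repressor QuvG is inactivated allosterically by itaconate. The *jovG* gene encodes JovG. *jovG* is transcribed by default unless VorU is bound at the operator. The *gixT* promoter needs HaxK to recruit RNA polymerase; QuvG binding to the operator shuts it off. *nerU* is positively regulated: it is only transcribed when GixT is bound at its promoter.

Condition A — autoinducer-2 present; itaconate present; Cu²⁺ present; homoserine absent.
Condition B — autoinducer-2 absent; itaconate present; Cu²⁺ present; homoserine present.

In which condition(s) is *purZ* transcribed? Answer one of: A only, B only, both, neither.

A only

Condition A:
Autoinducer-2 is present, so JovB is active.
Itaconate is present, so QuvG is inactive.
Cu²⁺ is present, so HaxK is active.
No repressor is bound and HaxK is active, so *gixT* is transcribed.
So GixT is produced and active.
No repressor is bound and GixT is active, so *nerU* is transcribed.
So NerU is produced and active.
Homoserine is absent, so VorU is active.
With repressor VorU bound, *jovG* is not transcribed.
So JovG is not produced.
No repressor is bound and JovB and NerU are active, so *purZ* is transcribed.
→ *purZ* is ON in A.
Condition B:
Autoinducer-2 is absent, so JovB is inactive.
Itaconate is present, so QuvG is inactive.
Cu²⁺ is present, so HaxK is active.
No repressor is bound and HaxK is active, so *gixT* is transcribed.
So GixT is produced and active.
No repressor is bound and GixT is active, so *nerU* is transcribed.
So NerU is produced and active.
Homoserine is present, so VorU is inactive.
With no repressor bound, *jovG* is transcribed.
So JovG is produced and active.
With repressor JovG bound, *purZ* is not transcribed.
→ *purZ* is OFF in B.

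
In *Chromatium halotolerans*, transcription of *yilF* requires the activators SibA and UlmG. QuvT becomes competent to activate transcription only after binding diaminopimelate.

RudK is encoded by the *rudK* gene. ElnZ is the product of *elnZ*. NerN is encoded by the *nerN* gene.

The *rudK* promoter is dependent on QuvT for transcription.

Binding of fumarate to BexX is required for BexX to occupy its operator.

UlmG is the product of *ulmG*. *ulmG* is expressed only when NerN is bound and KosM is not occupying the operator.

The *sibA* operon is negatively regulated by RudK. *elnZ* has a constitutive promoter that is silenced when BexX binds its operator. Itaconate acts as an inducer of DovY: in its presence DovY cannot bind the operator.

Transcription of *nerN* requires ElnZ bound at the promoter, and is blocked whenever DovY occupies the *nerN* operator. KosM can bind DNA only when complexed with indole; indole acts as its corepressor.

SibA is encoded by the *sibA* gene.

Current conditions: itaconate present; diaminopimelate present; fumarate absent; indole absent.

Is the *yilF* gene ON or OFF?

Diaminopimelate is present, so QuvT is active.
No repressor is bound and QuvT is active, so *rudK* is transcribed.
So RudK is produced and active.
With repressor RudK bound, *sibA* is not transcribed.
So SibA is not produced.
Itaconate is present, so DovY is inactive.
Fumarate is absent, so BexX is inactive.
With no repressor bound, *elnZ* is transcribed.
So ElnZ is produced and active.
No repressor is bound and ElnZ is active, so *nerN* is transcribed.
So NerN is produced and active.
Indole is absent, so KosM is inactive.
No repressor is bound and NerN is active, so *ulmG* is transcribed.
So UlmG is produced and active.
Required activator SibA is absent, so *yilF* is not transcribed.

OFF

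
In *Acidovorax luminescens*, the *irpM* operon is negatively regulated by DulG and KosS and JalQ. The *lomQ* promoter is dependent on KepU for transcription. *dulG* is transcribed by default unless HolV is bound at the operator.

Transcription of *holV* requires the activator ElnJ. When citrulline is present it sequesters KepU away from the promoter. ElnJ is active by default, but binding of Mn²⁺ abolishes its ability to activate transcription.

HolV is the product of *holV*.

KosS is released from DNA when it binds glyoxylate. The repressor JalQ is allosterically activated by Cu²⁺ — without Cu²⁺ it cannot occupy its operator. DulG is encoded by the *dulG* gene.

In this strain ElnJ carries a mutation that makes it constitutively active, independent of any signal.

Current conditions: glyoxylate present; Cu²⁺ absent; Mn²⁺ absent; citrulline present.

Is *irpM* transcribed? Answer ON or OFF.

ElnJ is constitutively active in this strain.
No repressor is bound and ElnJ is active, so *holV* is transcribed.
So HolV is produced and active.
With repressor HolV bound, *dulG* is not transcribed.
So DulG is not produced.
Glyoxylate is present, so KosS is inactive.
Cu²⁺ is absent, so JalQ is inactive.
With no repressor bound, *irpM* is transcribed.

ON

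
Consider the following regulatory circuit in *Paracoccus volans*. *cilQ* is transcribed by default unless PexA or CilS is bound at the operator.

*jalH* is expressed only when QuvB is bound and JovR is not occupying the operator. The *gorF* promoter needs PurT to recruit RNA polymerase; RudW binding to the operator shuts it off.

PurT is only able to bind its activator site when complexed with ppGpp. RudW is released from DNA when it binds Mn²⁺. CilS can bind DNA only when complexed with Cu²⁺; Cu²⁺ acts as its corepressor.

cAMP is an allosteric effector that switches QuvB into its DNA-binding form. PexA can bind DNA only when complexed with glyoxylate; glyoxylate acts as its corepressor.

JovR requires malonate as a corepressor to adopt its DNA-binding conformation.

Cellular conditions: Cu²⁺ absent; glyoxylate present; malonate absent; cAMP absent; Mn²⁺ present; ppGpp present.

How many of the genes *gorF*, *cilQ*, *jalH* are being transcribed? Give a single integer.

ppGpp is present, so PurT is active.
Mn²⁺ is present, so RudW is inactive.
No repressor is bound and PurT is active, so *gorF* is transcribed.
→ *gorF* is ON.
Glyoxylate is present, so PexA is active.
Cu²⁺ is absent, so CilS is inactive.
With repressor PexA bound, *cilQ* is not transcribed.
→ *cilQ* is OFF.
cAMP is absent, so QuvB is inactive.
Malonate is absent, so JovR is inactive.
Required activator QuvB is absent, so *jalH* is not transcribed.
→ *jalH* is OFF.
1 of the 3 genes is transcribed.

1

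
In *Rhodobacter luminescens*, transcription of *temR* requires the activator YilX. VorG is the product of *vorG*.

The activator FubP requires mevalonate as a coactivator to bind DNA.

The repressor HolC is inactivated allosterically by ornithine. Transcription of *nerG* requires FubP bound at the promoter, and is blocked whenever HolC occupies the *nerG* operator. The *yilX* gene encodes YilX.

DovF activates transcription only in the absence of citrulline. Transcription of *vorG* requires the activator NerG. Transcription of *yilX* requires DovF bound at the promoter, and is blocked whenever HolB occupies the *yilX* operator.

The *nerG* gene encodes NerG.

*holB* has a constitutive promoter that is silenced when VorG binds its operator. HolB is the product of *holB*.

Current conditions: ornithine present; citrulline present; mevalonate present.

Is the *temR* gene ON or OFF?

Mevalonate is present, so FubP is active.
Ornithine is present, so HolC is inactive.
No repressor is bound and FubP is active, so *nerG* is transcribed.
So NerG is produced and active.
No repressor is bound and NerG is active, so *vorG* is transcribed.
So VorG is produced and active.
With repressor VorG bound, *holB* is not transcribed.
So HolB is not produced.
Citrulline is present, so DovF is inactive.
Required activator DovF is absent, so *yilX* is not transcribed.
So YilX is not produced.
Required activator YilX is absent, so *temR* is not transcribed.

OFF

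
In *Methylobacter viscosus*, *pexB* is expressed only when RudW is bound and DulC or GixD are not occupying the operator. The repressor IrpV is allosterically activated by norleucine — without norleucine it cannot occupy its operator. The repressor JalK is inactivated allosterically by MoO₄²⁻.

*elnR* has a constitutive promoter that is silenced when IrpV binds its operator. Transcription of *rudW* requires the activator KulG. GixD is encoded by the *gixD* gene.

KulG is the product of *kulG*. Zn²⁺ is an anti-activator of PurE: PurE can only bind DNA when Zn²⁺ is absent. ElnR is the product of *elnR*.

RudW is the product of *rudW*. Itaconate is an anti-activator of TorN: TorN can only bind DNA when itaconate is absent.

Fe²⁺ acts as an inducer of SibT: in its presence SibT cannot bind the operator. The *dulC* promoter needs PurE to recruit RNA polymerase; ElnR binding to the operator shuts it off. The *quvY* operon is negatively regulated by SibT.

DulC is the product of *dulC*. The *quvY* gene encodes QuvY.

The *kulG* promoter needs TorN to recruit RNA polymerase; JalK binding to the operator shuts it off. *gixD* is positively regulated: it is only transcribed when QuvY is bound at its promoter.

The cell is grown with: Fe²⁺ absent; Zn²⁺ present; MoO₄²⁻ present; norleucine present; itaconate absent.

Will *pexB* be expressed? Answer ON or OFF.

ON

Norleucine is present, so IrpV is active.
With repressor IrpV bound, *elnR* is not transcribed.
So ElnR is not produced.
Zn²⁺ is present, so PurE is inactive.
Required activator PurE is absent, so *dulC* is not transcribed.
So DulC is not produced.
MoO₄²⁻ is present, so JalK is inactive.
Itaconate is absent, so TorN is active.
No repressor is bound and TorN is active, so *kulG* is transcribed.
So KulG is produced and active.
No repressor is bound and KulG is active, so *rudW* is transcribed.
So RudW is produced and active.
Fe²⁺ is absent, so SibT is active.
With repressor SibT bound, *quvY* is not transcribed.
So QuvY is not produced.
Required activator QuvY is absent, so *gixD* is not transcribed.
So GixD is not produced.
No repressor is bound and RudW is active, so *pexB* is transcribed.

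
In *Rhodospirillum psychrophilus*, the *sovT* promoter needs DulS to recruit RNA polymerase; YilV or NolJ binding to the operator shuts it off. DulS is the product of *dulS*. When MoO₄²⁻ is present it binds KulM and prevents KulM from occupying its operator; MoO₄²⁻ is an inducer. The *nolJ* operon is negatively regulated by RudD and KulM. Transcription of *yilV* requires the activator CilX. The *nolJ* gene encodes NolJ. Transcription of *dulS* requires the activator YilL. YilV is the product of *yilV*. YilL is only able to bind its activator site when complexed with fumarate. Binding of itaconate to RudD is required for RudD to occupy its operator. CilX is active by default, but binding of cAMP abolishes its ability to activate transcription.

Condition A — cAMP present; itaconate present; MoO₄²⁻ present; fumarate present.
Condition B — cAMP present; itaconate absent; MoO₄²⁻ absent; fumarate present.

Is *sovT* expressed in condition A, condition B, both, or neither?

Condition A:
cAMP is present, so CilX is inactive.
Required activator CilX is absent, so *yilV* is not transcribed.
So YilV is not produced.
Itaconate is present, so RudD is active.
MoO₄²⁻ is present, so KulM is inactive.
With repressor RudD bound, *nolJ* is not transcribed.
So NolJ is not produced.
Fumarate is present, so YilL is active.
No repressor is bound and YilL is active, so *dulS* is transcribed.
So DulS is produced and active.
No repressor is bound and DulS is active, so *sovT* is transcribed.
→ *sovT* is ON in A.
Condition B:
cAMP is present, so CilX is inactive.
Required activator CilX is absent, so *yilV* is not transcribed.
So YilV is not produced.
Itaconate is absent, so RudD is inactive.
MoO₄²⁻ is absent, so KulM is active.
With repressor KulM bound, *nolJ* is not transcribed.
So NolJ is not produced.
Fumarate is present, so YilL is active.
No repressor is bound and YilL is active, so *dulS* is transcribed.
So DulS is produced and active.
No repressor is bound and DulS is active, so *sovT* is transcribed.
→ *sovT* is ON in B.

both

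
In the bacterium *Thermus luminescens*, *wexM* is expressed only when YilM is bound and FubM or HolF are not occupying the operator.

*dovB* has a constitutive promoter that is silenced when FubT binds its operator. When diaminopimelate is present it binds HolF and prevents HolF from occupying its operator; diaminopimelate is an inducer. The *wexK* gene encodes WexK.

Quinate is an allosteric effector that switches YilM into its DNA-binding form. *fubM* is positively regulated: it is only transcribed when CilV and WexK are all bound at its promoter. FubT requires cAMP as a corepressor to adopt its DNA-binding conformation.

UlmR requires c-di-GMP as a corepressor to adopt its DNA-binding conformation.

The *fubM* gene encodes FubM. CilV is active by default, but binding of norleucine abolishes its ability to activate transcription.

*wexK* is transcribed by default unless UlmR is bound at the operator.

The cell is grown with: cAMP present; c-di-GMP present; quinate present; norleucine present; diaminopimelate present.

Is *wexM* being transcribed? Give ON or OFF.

ON

Norleucine is present, so CilV is inactive.
c-di-GMP is present, so UlmR is active.
With repressor UlmR bound, *wexK* is not transcribed.
So WexK is not produced.
Required activator CilV is absent, so *fubM* is not transcribed.
So FubM is not produced.
Quinate is present, so YilM is active.
Diaminopimelate is present, so HolF is inactive.
No repressor is bound and YilM is active, so *wexM* is transcribed.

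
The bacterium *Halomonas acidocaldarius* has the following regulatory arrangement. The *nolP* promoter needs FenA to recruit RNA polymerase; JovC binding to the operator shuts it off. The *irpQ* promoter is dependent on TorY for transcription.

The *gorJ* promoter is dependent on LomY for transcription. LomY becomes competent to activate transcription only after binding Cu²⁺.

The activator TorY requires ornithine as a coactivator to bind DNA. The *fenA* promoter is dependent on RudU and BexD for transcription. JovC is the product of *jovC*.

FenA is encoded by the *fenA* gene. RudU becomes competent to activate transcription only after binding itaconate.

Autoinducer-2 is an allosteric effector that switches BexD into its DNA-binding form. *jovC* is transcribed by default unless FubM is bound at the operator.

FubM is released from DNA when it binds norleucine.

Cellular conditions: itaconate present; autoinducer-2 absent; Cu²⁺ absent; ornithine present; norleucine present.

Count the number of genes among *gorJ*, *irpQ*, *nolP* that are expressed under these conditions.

Cu²⁺ is absent, so LomY is inactive.
Required activator LomY is absent, so *gorJ* is not transcribed.
→ *gorJ* is OFF.
Ornithine is present, so TorY is active.
No repressor is bound and TorY is active, so *irpQ* is transcribed.
→ *irpQ* is ON.
Norleucine is present, so FubM is inactive.
With no repressor bound, *jovC* is transcribed.
So JovC is produced and active.
Itaconate is present, so RudU is active.
Autoinducer-2 is absent, so BexD is inactive.
Required activator BexD is absent, so *fenA* is not transcribed.
So FenA is not produced.
With repressor JovC bound, *nolP* is not transcribed.
→ *nolP* is OFF.
1 of the 3 genes is transcribed.

1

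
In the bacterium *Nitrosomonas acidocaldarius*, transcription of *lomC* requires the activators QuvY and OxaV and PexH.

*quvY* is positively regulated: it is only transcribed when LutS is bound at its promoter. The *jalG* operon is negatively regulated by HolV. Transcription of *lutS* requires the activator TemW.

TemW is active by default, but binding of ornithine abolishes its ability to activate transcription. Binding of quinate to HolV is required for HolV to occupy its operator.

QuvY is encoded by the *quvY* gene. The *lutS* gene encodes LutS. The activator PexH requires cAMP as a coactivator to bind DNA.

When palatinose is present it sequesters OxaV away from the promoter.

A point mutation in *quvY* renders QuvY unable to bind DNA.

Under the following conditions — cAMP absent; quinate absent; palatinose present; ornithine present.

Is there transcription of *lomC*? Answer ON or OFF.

OFF

QuvY is non-functional in this strain, so it has no effect.
Palatinose is present, so OxaV is inactive.
cAMP is absent, so PexH is inactive.
Required activator QuvY is absent, so *lomC* is not transcribed.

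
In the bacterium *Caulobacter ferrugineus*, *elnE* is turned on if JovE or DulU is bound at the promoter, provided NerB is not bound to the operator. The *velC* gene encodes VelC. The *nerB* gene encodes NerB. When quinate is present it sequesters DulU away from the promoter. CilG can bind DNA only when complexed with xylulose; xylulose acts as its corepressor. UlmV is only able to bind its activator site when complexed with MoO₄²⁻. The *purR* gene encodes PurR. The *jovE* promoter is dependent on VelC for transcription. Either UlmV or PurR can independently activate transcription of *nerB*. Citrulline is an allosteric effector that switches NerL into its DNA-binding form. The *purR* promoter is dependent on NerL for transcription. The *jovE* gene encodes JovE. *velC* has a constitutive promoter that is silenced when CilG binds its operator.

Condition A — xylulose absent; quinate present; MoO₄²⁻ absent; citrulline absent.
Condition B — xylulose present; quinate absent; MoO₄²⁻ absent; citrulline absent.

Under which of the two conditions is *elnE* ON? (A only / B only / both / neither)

both

Condition A:
Xylulose is absent, so CilG is inactive.
With no repressor bound, *velC* is transcribed.
So VelC is produced and active.
No repressor is bound and VelC is active, so *jovE* is transcribed.
So JovE is produced and active.
Quinate is present, so DulU is inactive.
MoO₄²⁻ is absent, so UlmV is inactive.
Citrulline is absent, so NerL is inactive.
Required activator NerL is absent, so *purR* is not transcribed.
So PurR is not produced.
No activator is available at the *nerB* promoter, so *nerB* is not transcribed.
So NerB is not produced.
Activator JovE is present, so *elnE* is transcribed.
→ *elnE* is ON in A.
Condition B:
Xylulose is present, so CilG is active.
With repressor CilG bound, *velC* is not transcribed.
So VelC is not produced.
Required activator VelC is absent, so *jovE* is not transcribed.
So JovE is not produced.
Quinate is absent, so DulU is active.
MoO₄²⁻ is absent, so UlmV is inactive.
Citrulline is absent, so NerL is inactive.
Required activator NerL is absent, so *purR* is not transcribed.
So PurR is not produced.
No activator is available at the *nerB* promoter, so *nerB* is not transcribed.
So NerB is not produced.
Activator DulU is present, so *elnE* is transcribed.
→ *elnE* is ON in B.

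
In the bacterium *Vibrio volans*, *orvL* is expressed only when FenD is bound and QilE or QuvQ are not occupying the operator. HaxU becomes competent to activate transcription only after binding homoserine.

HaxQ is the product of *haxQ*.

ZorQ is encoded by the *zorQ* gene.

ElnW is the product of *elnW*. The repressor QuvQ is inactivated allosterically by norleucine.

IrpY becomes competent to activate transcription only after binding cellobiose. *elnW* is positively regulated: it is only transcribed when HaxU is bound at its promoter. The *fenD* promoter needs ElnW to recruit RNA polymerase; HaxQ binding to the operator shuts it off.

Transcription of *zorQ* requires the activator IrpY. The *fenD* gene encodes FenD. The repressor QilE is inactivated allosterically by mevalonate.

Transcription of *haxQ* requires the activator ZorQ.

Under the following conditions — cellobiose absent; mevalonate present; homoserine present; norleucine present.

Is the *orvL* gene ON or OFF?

ON

Homoserine is present, so HaxU is active.
No repressor is bound and HaxU is active, so *elnW* is transcribed.
So ElnW is produced and active.
Cellobiose is absent, so IrpY is inactive.
Required activator IrpY is absent, so *zorQ* is not transcribed.
So ZorQ is not produced.
Required activator ZorQ is absent, so *haxQ* is not transcribed.
So HaxQ is not produced.
No repressor is bound and ElnW is active, so *fenD* is transcribed.
So FenD is produced and active.
Mevalonate is present, so QilE is inactive.
Norleucine is present, so QuvQ is inactive.
No repressor is bound and FenD is active, so *orvL* is transcribed.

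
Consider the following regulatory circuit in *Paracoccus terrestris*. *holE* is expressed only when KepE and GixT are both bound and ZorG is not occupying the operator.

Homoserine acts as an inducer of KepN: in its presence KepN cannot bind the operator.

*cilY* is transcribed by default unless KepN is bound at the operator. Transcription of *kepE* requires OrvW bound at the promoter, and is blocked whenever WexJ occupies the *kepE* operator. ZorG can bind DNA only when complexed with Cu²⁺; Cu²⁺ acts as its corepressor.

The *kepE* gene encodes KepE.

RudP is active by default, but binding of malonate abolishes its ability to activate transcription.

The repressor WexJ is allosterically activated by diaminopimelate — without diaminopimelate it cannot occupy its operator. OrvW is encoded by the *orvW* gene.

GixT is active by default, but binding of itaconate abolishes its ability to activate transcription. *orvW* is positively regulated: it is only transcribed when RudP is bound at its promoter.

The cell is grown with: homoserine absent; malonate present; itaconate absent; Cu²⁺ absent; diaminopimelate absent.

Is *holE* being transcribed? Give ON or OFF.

OFF

Cu²⁺ is absent, so ZorG is inactive.
Malonate is present, so RudP is inactive.
Required activator RudP is absent, so *orvW* is not transcribed.
So OrvW is not produced.
Diaminopimelate is absent, so WexJ is inactive.
Required activator OrvW is absent, so *kepE* is not transcribed.
So KepE is not produced.
Itaconate is absent, so GixT is active.
Required activator KepE is absent, so *holE* is not transcribed.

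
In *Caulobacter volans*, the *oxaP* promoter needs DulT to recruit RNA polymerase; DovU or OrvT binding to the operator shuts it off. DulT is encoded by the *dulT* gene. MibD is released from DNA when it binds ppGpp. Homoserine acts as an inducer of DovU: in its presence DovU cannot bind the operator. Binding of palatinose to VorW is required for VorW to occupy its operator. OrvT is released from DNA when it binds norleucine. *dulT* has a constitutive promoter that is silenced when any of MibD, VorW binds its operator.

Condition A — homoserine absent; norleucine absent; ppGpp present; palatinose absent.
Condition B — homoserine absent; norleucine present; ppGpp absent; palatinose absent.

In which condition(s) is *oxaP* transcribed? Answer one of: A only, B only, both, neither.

Condition A:
Homoserine is absent, so DovU is active.
Norleucine is absent, so OrvT is active.
ppGpp is present, so MibD is inactive.
Palatinose is absent, so VorW is inactive.
With no repressor bound, *dulT* is transcribed.
So DulT is produced and active.
With repressor DovU bound, *oxaP* is not transcribed.
→ *oxaP* is OFF in A.
Condition B:
Homoserine is absent, so DovU is active.
Norleucine is present, so OrvT is inactive.
ppGpp is absent, so MibD is active.
Palatinose is absent, so VorW is inactive.
With repressor MibD bound, *dulT* is not transcribed.
So DulT is not produced.
With repressor DovU bound, *oxaP* is not transcribed.
→ *oxaP* is OFF in B.

neither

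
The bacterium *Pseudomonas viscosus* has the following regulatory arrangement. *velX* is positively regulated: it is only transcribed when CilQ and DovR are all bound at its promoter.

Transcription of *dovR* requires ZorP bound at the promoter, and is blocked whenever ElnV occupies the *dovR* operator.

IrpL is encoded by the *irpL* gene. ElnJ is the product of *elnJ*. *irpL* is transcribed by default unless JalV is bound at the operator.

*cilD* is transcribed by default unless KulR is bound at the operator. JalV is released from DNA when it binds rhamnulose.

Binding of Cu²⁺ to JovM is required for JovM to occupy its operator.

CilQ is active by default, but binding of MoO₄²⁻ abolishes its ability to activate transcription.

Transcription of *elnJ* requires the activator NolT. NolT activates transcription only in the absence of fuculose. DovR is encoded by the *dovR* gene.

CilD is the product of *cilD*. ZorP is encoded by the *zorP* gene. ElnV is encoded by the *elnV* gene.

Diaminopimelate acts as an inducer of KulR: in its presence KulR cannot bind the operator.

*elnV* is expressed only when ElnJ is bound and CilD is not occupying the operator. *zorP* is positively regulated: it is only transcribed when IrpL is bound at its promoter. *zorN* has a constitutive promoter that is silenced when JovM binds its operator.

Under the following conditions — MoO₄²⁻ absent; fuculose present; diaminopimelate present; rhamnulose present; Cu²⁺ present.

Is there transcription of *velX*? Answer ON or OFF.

ON

MoO₄²⁻ is absent, so CilQ is active.
Diaminopimelate is present, so KulR is inactive.
With no repressor bound, *cilD* is transcribed.
So CilD is produced and active.
Fuculose is present, so NolT is inactive.
Required activator NolT is absent, so *elnJ* is not transcribed.
So ElnJ is not produced.
With repressor CilD bound, *elnV* is not transcribed.
So ElnV is not produced.
Rhamnulose is present, so JalV is inactive.
With no repressor bound, *irpL* is transcribed.
So IrpL is produced and active.
No repressor is bound and IrpL is active, so *zorP* is transcribed.
So ZorP is produced and active.
No repressor is bound and ZorP is active, so *dovR* is transcribed.
So DovR is produced and active.
No repressor is bound and CilQ and DovR are active, so *velX* is transcribed.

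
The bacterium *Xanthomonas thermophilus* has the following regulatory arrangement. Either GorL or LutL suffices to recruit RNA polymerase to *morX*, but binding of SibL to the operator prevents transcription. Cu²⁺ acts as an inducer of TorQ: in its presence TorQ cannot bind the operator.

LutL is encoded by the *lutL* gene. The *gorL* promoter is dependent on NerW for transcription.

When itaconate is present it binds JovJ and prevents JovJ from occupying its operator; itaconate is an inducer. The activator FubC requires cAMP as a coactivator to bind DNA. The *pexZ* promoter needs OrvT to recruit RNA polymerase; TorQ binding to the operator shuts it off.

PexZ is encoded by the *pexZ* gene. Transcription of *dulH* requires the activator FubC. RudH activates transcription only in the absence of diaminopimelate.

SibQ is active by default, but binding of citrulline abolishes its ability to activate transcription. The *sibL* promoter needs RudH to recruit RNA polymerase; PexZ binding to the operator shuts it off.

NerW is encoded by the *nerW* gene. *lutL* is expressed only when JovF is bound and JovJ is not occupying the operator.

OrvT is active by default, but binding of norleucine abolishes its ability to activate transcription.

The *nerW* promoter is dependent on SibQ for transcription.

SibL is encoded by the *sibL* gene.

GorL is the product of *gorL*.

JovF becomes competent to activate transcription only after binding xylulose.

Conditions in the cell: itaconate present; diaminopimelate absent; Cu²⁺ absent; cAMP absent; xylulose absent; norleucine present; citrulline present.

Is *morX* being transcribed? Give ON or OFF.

Citrulline is present, so SibQ is inactive.
Required activator SibQ is absent, so *nerW* is not transcribed.
So NerW is not produced.
Required activator NerW is absent, so *gorL* is not transcribed.
So GorL is not produced.
Cu²⁺ is absent, so TorQ is active.
Norleucine is present, so OrvT is inactive.
With repressor TorQ bound, *pexZ* is not transcribed.
So PexZ is not produced.
Diaminopimelate is absent, so RudH is active.
No repressor is bound and RudH is active, so *sibL* is transcribed.
So SibL is produced and active.
Itaconate is present, so JovJ is inactive.
Xylulose is absent, so JovF is inactive.
Required activator JovF is absent, so *lutL* is not transcribed.
So LutL is not produced.
With repressor SibL bound, *morX* is not transcribed.

OFF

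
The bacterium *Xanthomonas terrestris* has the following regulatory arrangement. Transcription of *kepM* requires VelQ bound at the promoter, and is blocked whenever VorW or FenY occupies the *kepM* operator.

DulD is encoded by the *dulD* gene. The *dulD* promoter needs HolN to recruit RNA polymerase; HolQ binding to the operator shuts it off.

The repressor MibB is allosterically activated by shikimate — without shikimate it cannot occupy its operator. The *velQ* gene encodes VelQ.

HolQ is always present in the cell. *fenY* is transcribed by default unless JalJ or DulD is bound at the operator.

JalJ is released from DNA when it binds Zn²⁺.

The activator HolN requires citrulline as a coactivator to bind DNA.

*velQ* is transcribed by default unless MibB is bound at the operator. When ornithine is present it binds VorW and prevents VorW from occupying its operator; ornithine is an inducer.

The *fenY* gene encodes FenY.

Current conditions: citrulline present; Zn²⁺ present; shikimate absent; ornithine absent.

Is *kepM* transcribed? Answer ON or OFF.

Ornithine is absent, so VorW is active.
Shikimate is absent, so MibB is inactive.
With no repressor bound, *velQ* is transcribed.
So VelQ is produced and active.
Zn²⁺ is present, so JalJ is inactive.
Citrulline is present, so HolN is active.
HolQ is produced constitutively and is active.
With repressor HolQ bound, *dulD* is not transcribed.
So DulD is not produced.
With no repressor bound, *fenY* is transcribed.
So FenY is produced and active.
With repressor VorW bound, *kepM* is not transcribed.

OFF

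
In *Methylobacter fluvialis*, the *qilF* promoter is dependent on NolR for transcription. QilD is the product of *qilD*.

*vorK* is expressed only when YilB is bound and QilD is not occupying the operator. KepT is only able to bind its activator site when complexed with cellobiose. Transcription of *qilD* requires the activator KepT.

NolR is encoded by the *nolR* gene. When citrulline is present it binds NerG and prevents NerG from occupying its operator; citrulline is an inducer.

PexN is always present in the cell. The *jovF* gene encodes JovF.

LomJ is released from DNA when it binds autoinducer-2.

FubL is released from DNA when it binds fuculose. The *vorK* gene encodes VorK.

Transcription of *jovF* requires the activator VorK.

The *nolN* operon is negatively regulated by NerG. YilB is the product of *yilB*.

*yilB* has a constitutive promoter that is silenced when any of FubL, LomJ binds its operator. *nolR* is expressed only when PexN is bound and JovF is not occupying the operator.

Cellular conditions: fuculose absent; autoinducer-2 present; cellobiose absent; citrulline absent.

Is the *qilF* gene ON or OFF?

ON

Fuculose is absent, so FubL is active.
Autoinducer-2 is present, so LomJ is inactive.
With repressor FubL bound, *yilB* is not transcribed.
So YilB is not produced.
Cellobiose is absent, so KepT is inactive.
Required activator KepT is absent, so *qilD* is not transcribed.
So QilD is not produced.
Required activator YilB is absent, so *vorK* is not transcribed.
So VorK is not produced.
Required activator VorK is absent, so *jovF* is not transcribed.
So JovF is not produced.
PexN is produced constitutively and is active.
No repressor is bound and PexN is active, so *nolR* is transcribed.
So NolR is produced and active.
No repressor is bound and NolR is active, so *qilF* is transcribed.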